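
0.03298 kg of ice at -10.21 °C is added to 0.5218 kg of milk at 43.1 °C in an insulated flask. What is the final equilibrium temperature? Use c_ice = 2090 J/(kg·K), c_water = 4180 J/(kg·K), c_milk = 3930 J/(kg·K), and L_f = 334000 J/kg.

Let T be the final temperature. ΣQ_i = 0:
warm ice to 0 °C: 0.03298·2090·(0 − (-10.21)) = 703.76; fusion: m_ice L_f = 0.03298·334000 = 11015; warm the meltwater: 137.86 T; milk: 2050.7(T − 43.1)
2188.5 T = 88384 − 11719 = 76665
T ≈ 35.03 °C — above 0 °C, consistent with complete melting.

T_f ≈ 35.0 °C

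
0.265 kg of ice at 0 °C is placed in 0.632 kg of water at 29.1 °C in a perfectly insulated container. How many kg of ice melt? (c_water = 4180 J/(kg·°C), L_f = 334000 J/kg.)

m_melted ≈ 0.23 kg

Heat available from the water dropping to 0 °C: 0.632·4180·29.1 = 76875 J.
To melt every bit of ice: 0.265·334000 = 88510 J.
That's not enough to melt it all — equilibrium is at 0 °C with ice remaining.
m_melted·334000 = 76875  ⇒  m_melted ≈ 0.2302 kg.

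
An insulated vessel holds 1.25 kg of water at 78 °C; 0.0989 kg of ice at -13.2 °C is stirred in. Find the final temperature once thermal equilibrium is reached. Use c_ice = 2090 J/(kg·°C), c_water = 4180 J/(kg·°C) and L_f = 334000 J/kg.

T_f ≈ 65.9 °C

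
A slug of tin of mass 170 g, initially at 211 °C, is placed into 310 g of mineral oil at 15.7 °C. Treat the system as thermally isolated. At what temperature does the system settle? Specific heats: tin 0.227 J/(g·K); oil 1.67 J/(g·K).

T_f ≈ 29.2 °C

Energy conservation, ΣQ = 0:
170*0.227*(T − 211) + 310*1.67*(T − 15.7) = 0
38.59(T − 211) + 517.7(T − 15.7) = 0
556.29 T = 16270
T = 16270 / 556.29 = 29.2 °C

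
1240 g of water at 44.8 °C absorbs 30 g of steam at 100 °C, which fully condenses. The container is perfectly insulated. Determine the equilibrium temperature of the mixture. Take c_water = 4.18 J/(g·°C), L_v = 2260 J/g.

Conservation of energy gives ΣQ = 0:
latent heat released on condensation: 30·2260 = 67800; condensed water 100 °C→T: 125.4(T − 100); water warms: 1240·4.18·(T − 44.8) = 5183.2(T − 44.8)
5308.6 T = 67800 + 12540 + 232207 = 312547
T ≈ 58.88 °C — below 100 °C, confirming all the steam condensed.

T_f ≈ 58.9 °C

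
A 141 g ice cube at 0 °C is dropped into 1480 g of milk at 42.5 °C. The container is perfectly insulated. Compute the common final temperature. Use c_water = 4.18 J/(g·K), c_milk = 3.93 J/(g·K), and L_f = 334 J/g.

Taking heat into each body as positive, Σ m c ΔT = 0:
fusion: m_ice L_f = 141·334 = 47094
  warm the meltwater: 589.38 T
  milk: 5816.4(T − 42.5)
6405.8 T = 247197 − 47094 = 200103
T ≈ 31.24 °C (positive, so assuming full melt was valid).

T_f ≈ 31.2 °C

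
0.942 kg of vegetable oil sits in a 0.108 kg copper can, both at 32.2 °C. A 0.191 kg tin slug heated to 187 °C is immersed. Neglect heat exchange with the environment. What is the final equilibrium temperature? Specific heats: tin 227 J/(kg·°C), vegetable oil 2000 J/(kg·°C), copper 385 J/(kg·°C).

T_f ≈ 35.6 °C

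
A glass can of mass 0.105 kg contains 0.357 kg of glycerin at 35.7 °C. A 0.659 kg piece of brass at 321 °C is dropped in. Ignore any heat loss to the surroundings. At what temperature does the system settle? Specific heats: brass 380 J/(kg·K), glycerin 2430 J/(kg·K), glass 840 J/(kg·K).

T_f ≈ 94.9 °C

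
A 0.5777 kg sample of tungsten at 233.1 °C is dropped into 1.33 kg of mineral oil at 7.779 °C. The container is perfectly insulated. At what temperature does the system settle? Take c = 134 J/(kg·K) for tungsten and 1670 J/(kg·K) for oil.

Taking heat into each body as positive, Σ m c ΔT = 0:
0.5777×134×(T − 233.1) + 1.33×1670×(T − 7.779) = 0
2298.5 T = 35323
T = 35323/2298.5 ≈ 15.37 °C

T_f ≈ 15.4 °C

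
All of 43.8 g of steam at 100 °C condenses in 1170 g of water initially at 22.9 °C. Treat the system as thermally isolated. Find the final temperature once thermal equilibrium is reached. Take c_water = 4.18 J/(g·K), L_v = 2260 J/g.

Energy balance with sensible and latent terms:
steam→water at 100 °C releases m L_v = 43.8·2260 = 98988; condensate cools 100→T: 43.8·4.18·(T − 100) = 183.08(T − 100); original water: 4890.6(T − 22.9)
5073.7 T = 98988 + 18308 + 111995 = 229291
T ≈ 45.19 °C — below 100 °C, confirming all the steam condensed.

T_f ≈ 45.2 °C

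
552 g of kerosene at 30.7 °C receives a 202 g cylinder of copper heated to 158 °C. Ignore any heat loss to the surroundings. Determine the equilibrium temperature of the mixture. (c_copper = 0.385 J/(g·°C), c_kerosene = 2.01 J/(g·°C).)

T_f ≈ 39.0 °C

Taking heat into each body as positive, Σ m c ΔT = 0:
202*0.385*(T − 158) + 552*2.01*(T − 30.7) = 0
77.77(T − 158) + 1109.5(T − 30.7) = 0
1187.3 T = 46350
T = 46350 / 1187.3 = 39 °C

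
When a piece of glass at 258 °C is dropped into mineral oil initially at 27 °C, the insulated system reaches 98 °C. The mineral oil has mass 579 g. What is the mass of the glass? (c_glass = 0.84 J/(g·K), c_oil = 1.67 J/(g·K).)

m ≈ 511 g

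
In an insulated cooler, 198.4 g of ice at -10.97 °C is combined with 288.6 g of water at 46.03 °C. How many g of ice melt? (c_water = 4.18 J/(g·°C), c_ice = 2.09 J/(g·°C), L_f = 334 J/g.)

m_melted ≈ 153 g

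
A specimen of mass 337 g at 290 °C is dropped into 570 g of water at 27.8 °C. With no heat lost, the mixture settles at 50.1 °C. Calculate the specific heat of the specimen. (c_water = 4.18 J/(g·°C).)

m_s c (T_s − T_f) = m_water c_water (T_f − T_0):
337×c×(290 − 50.1) = 570×4.18×(50.1 − 27.8)
80846 c = 53132  ⇒  c ≈ 0.6572 J/(g·°C)

c ≈ 0.657 J/(g·°C)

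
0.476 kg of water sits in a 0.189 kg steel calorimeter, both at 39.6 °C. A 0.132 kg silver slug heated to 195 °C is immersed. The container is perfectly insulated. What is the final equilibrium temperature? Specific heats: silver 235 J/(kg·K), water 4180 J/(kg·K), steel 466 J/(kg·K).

T_f ≈ 41.9 °C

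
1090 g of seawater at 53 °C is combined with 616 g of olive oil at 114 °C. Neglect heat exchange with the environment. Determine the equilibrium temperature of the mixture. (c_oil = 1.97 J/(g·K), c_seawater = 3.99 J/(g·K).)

T_f = Σ m_i c_i T_i / Σ m_i c_i:
T_f = (1213.5·114 + 4349.1·53) / (1213.5 + 4349.1)
    = 368844 / 5562.6 ≈ 66.31 °C

T_f ≈ 66.3 °C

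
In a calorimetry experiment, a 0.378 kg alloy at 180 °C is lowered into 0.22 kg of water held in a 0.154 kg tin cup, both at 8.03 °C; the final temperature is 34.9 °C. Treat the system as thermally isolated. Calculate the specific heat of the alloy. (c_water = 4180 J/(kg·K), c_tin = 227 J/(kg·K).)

Setting the total heat transfer to zero:
0.378·c·(34.9 − 180) + 0.22·4180·(34.9 − 8.03) + 0.154·227·(34.9 − 8.03) = 0
-54.85 c = -25649
c = -25649/-54.85 ≈ 467.6 J/(kg·K)

c ≈ 468 J/(kg·K)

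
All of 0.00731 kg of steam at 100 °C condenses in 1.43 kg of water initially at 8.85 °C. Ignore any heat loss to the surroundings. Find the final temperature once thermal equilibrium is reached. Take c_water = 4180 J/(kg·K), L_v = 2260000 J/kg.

T_f ≈ 12.1 °C

Taking heat into each body as positive, Σ m c ΔT = 0:
steam→water at 100 °C releases m L_v = 0.00731×2260000 = 16521
  condensate cools 100→T: 0.00731×4180×(T − 100) = 30.56(T − 100)
  original water: 5977.4(T − 8.85)
6008 T = 16521 + 3055.6 + 52900 = 72476
T ≈ 12.06 °C, under the boiling point, so the assumption holds.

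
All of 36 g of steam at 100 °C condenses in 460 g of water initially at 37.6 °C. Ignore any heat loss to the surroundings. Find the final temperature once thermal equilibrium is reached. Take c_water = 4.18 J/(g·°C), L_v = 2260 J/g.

Energy conservation, ΣQ = 0:
latent heat released on condensation: 36×2260 = 81360; condensed water 100 °C→T: 150.48(T − 100); water warms: 460×4.18×(T − 37.6) = 1922.8(T − 37.6)
2073.3 T = 81360 + 15048 + 72297 = 168705
T ≈ 81.37 °C (< 100 °C, so full condensation is consistent).

T_f ≈ 81.4 °C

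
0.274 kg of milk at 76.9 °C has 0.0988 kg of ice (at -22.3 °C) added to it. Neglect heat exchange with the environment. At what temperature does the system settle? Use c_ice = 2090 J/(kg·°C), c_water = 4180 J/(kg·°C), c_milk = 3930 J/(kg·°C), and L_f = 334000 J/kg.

T_f ≈ 30.3 °C

Heat gained plus heat lost sum to zero:
warm ice to 0 °C: 0.0988·2090·(0 − (-22.3)) = 4604.8
  fusion: m_ice L_f = 0.0988·334000 = 32999
  meltwater 0→T: 0.0988·4180·T = 412.98 T
  milk cools: 0.274·3930·(T − 76.9) = 1076.8(T − 76.9)
1489.8 T = 82807 − 37604 = 45203
T ≈ 30.34 °C — above 0 °C, consistent with complete melting.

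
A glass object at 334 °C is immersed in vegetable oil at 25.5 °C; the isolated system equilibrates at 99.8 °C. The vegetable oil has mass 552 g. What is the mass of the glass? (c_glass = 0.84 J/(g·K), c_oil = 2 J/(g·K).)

Heat lost by the glass = heat gained by the oil:
m×0.84×(334 − 99.8) = 552×2×(99.8 − 25.5)
196.73 m = 82027  ⇒  m ≈ 417 g

m ≈ 417 g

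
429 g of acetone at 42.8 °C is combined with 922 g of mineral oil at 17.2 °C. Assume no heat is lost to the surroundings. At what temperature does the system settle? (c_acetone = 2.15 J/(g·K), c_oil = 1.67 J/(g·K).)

T_f ≈ 26.8 °C

Heat lost by the acetone equals heat gained by the oil:
429·2.15·(42.8 − T) = 922·1.67·(T − 17.2)
922.35(42.8 − T) = 1539.7(T − 17.2)
2462.1 T = 65960  ⇒  T ≈ 26.79 °C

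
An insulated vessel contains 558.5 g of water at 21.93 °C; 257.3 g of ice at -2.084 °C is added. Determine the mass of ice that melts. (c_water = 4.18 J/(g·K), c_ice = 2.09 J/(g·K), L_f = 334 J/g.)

m_melted ≈ 150 g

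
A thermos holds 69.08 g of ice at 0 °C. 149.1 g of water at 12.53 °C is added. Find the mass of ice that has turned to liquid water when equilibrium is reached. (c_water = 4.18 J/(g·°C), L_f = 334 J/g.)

Heat available from the water dropping to 0 °C: 149.1·4.18·12.53 = 7809.2 J.
To melt every bit of ice: 69.08·334 = 23073 J.
That's not enough to melt it all — equilibrium is at 0 °C with ice remaining.
m_melted·334 = 7809.2  ⇒  m_melted ≈ 23.38 g.

m_melted ≈ 23.4 g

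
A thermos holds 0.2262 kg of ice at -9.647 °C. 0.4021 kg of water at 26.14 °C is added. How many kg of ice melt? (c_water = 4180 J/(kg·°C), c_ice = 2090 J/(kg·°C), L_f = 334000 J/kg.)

m_melted ≈ 0.118 kg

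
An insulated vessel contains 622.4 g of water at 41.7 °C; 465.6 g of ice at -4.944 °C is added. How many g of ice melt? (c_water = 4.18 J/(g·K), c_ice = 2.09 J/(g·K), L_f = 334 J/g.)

m_melted ≈ 310 g

Cooling the water to 0 °C releases 622.4×4.18×41.7 = 108488 J.
Of that, 465.6×2.09×4.944 = 4811 J goes to bring the ice to 0 °C, leaving 103677 J.
Fully melting the ice requires m_ice L_f = 465.6×334 = 155510 J.
103677 J < 155510 J, so only part of the ice melts and the system sits at 0 °C.
m_melted×334 = 103677  ⇒  m_melted ≈ 310.4 g.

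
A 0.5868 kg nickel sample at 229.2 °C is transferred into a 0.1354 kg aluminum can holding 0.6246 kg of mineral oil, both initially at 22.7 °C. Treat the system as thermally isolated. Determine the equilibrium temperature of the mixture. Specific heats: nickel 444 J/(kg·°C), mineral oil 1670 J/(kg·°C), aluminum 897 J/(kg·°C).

T_f ≈ 60.5 °C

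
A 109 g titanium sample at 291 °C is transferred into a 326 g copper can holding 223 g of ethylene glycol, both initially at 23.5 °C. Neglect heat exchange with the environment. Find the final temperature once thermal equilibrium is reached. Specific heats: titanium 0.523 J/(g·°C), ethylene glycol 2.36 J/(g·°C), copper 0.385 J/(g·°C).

Net heat exchanged in the isolated system is zero:
109·0.523·(T − 291) + 223·2.36·(T − 23.5) + 326·0.385·(T − 23.5) = 0
57.01(T − 291) + 526.28(T − 23.5) + 125.51(T − 23.5) = 0
708.8 T = 31906
T = 31906 / 708.8 = 45 °C

T_f ≈ 45.0 °C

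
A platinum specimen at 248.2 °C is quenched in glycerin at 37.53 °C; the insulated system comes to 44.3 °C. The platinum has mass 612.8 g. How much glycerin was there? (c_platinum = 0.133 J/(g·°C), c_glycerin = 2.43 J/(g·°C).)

m ≈ 1010 g

Heat lost by the platinum = heat gained by the glycerin:
612.8·0.133·(248.2 − 44.3) = m·2.43·(44.3 − 37.53)
16.45 m = 16618  ⇒  m ≈ 1010 g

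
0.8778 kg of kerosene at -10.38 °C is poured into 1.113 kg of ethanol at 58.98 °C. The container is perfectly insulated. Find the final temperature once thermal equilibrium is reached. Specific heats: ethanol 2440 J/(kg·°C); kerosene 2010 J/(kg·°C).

T_f ≈ 31.7 °C

Set heat shed by the hot body equal to heat absorbed by the cold body:
1.113×2440×(58.98 − T) = 0.8778×2010×(T − (-10.38))
2715.7(58.98 − T) = 1764.4(T − (-10.38))
4480.1 T = 141859  ⇒  T ≈ 31.66 °C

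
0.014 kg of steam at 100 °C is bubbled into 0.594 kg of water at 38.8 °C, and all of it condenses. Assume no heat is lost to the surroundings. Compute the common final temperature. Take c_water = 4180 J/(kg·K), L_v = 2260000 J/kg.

T_f ≈ 52.7 °C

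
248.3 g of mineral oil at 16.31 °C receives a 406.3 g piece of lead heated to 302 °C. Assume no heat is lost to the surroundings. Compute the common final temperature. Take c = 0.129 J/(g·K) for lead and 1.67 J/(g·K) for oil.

T_f ≈ 48.4 °C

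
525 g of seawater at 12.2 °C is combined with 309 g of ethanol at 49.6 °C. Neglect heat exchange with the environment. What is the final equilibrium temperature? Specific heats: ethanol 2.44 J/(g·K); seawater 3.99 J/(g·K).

T_f ≈ 22.1 °C

Energy conservation, ΣQ = 0:
309×2.44×(T − 49.6) + 525×3.99×(T − 12.2) = 0
2848.7 T = 62952
T = 62952 / 2848.7 = 22.1 °C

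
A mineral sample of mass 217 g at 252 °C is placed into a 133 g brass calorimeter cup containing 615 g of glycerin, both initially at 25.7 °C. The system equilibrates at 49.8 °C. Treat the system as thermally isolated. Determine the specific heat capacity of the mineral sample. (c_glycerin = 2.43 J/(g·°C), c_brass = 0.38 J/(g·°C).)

c ≈ 0.849 J/(g·°C)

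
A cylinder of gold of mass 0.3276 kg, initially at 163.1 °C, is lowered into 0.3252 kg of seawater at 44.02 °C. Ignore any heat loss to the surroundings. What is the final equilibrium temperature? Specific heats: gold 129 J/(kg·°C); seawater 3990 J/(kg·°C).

Let T be the final temperature. ΣQ_i = 0:
0.3276*129*(T − 163.1) + 0.3252*3990*(T − 44.02) = 0
(42.26 + 1297.5) T = 42.26*163.1 + 1297.5*44.02
T = 64011 / 1339.8 = 47.8 °C

T_f ≈ 47.8 °C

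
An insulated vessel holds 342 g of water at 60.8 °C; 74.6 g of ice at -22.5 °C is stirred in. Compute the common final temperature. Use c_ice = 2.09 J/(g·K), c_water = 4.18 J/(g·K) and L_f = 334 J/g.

Setting the total heat transfer to zero:
ice -22.5→0 °C: 74.6·2.09·22.5 = 3508.1
  fusion: m_ice L_f = 74.6·334 = 24916
  warm the meltwater: 311.83 T
  water cools: 342·4.18·(T − 60.8) = 1429.6(T − 60.8)
1741.4 T = 86917 − 28424 = 58493
T ≈ 33.59 °C — above 0 °C, consistent with complete melting.

T_f ≈ 33.6 °C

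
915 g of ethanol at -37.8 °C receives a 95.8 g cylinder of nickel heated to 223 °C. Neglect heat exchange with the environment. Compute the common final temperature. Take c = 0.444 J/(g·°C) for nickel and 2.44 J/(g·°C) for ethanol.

T_f is the heat-capacity-weighted average of the initial temperatures:
T_f = (42.54*223 + 2232.6*(-37.8)) / (42.54 + 2232.6)
    = -74907 / 2275.1 ≈ -32.92 °C

T_f ≈ -32.9 °C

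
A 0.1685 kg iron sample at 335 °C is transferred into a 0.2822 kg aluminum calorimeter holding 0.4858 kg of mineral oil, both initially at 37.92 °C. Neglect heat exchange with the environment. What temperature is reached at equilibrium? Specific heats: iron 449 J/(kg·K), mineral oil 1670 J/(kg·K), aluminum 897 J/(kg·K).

Heat gained plus heat lost sum to zero:
0.1685×449×(T − 335) + 0.4858×1670×(T − 37.92) + 0.2822×897×(T − 37.92) = 0
(75.66 + 811.29 + 253.13) T = 75.66×335 + 811.29×37.92 + 253.13×37.92
T ≈ 57.63 °C

T_f ≈ 57.6 °C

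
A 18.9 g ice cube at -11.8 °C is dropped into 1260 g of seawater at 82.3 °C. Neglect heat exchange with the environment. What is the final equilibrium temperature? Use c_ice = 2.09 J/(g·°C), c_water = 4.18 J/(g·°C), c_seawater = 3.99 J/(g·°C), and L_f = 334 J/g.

T_f ≈ 79.7 °C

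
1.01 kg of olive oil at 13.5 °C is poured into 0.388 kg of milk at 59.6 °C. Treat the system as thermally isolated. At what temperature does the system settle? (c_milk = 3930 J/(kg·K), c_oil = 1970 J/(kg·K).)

Heat gained plus heat lost sum to zero:
0.388×3930×(T − 59.6) + 1.01×1970×(T − 13.5) = 0
(1524.8 + 1989.7) T = 1524.8×59.6 + 1989.7×13.5
T ≈ 33.50 °C

T_f ≈ 33.5 °C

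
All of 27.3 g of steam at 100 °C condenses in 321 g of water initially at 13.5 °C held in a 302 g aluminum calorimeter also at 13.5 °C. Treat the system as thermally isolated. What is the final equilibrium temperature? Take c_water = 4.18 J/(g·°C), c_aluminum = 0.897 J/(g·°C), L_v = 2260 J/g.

T_f ≈ 54.9 °C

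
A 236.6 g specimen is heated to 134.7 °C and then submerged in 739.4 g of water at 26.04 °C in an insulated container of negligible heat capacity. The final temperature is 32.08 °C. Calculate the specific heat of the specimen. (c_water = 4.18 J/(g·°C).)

c ≈ 0.769 J/(g·°C)

m_s c (T_s − T_f) = m_water c_water (T_f − T_0):
236.6·c·(134.7 − 32.08) = 739.4·4.18·(32.08 − 26.04)
24280 c = 18668  ⇒  c ≈ 0.7689 J/(g·°C)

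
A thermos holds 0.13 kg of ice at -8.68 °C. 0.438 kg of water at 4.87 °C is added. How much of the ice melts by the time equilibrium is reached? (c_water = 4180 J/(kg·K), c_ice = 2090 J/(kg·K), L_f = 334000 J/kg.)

m_melted ≈ 0.0196 kg

Cooling the water to 0 °C releases 0.438×4180×4.87 = 8916.2 J.
Of that, 0.13×2090×8.68 = 2358.4 J goes to bring the ice to 0 °C, leaving 6557.8 J.
Melting all 0.13 kg of ice would need 0.13×334000 = 43420 J.
That's not enough to melt it all — equilibrium is at 0 °C with ice remaining.
Mass melted = 6557.8/334000 ≈ 0.01963 kg.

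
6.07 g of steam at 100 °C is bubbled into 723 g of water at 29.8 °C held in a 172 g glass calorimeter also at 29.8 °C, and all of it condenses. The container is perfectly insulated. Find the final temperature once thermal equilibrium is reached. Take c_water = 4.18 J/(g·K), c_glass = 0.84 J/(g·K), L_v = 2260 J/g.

Sum of m c ΔT and latent-heat terms is zero:
steam→water at 100 °C releases m L_v = 6.07×2260 = 13718
  condensate cools 100→T: 6.07×4.18×(T − 100) = 25.37(T − 100)
  water warms: 723×4.18×(T − 29.8) = 3022.1(T − 29.8)
  cup: 144.48(T − 29.8)
3192 T = 13718 + 2537.3 + 94365 = 110621
T ≈ 34.66 °C (< 100 °C, so full condensation is consistent).

T_f ≈ 34.7 °C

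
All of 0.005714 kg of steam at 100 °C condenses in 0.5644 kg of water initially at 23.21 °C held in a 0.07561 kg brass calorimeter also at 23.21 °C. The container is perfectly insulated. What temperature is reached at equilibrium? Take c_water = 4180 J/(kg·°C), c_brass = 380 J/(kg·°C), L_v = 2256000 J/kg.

T_f ≈ 29.3 °C

Heat gained plus heat lost sum to zero:
condense steam: −0.005714×2256000 = −12891
  condensate cools 100→T: 0.005714×4180×(T − 100) = 23.88(T − 100)
  water warms: 0.5644×4180×(T − 23.21) = 2359.2(T − 23.21)
  brass cup: 0.07561×380×(T − 23.21) = 28.73(T − 23.21)
2411.8 T = 12891 + 2388.5 + 55424 = 70703
T ≈ 29.32 °C — below 100 °C, confirming all the steam condensed.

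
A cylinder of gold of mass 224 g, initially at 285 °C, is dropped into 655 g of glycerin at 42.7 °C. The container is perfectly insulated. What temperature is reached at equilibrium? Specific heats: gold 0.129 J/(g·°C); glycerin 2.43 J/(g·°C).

T_f ≈ 47.0 °C

Conservation of energy gives ΣQ = 0:
224·0.129·(T − 285) + 655·2.43·(T − 42.7) = 0
28.9(T − 285) + 1591.7(T − 42.7) = 0
(28.9 + 1591.7) T = 28.9·285 + 1591.7·42.7
T = 76199 / 1620.5 = 47 °C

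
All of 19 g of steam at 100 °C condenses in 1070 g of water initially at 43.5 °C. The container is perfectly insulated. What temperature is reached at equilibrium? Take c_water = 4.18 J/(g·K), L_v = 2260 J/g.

T_f ≈ 53.9 °C

Sum of m c ΔT and latent-heat terms is zero:
steam→water at 100 °C releases m L_v = 19×2260 = 42940
  condensed water 100 °C→T: 79.42(T − 100)
  water warms: 1070×4.18×(T − 43.5) = 4472.6(T − 43.5)
4552 T = 42940 + 7942 + 194558 = 245440
T ≈ 53.92 °C, under the boiling point, so the assumption holds.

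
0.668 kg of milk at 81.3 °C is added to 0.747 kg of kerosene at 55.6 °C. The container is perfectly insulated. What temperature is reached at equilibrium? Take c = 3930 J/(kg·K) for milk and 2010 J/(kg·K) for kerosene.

T_f ≈ 71.9 °C

T_f = Σ m_i c_i T_i / Σ m_i c_i:
T_f = (2625.2·81.3 + 1501.5·55.6) / (2625.2 + 1501.5)
    = 296914 / 4126.7 ≈ 71.95 °C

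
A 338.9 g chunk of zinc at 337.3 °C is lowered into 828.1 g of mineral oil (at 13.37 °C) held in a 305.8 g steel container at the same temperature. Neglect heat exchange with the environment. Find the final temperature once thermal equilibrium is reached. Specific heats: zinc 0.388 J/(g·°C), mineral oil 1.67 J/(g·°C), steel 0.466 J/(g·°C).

Net heat exchanged in the isolated system is zero:
338.9*0.388*(T − 337.3) + 828.1*1.67*(T − 13.37) + 305.8*0.466*(T − 13.37) = 0
131.49(T − 337.3) + 1382.9(T − 13.37) + 142.5(T − 13.37) = 0
(131.49 + 1382.9 + 142.5) T = 131.49*337.3 + 1382.9*13.37 + 142.5*13.37
T ≈ 39.08 °C

T_f ≈ 39.1 °C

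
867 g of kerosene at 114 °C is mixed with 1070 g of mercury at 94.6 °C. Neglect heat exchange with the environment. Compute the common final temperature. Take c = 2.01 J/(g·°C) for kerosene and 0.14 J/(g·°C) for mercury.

T_f ≈ 112.5 °C

Heat lost by the kerosene equals heat gained by the mercury:
867·2.01·(114 − T) = 1070·0.14·(T − 94.6)
1742.7(114 − T) = 149.8(T − 94.6)
1892.5 T = 212835  ⇒  T ≈ 112.46 °C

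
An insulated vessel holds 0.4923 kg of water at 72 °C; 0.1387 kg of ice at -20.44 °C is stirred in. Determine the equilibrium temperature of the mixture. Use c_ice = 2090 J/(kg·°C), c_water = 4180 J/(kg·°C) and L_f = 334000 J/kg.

T_f ≈ 36.4 °C

Setting the total heat transfer to zero:
ice -20.44→0 °C: 0.1387·2090·20.44 = 5925.2; fusion: m_ice L_f = 0.1387·334000 = 46326; warm the meltwater: 579.77 T; water: 2057.8(T − 72)
2637.6 T = 148163 − 52251 = 95912
T ≈ 36.36 °C. Since T > 0 °C, the all-ice-melts assumption holds.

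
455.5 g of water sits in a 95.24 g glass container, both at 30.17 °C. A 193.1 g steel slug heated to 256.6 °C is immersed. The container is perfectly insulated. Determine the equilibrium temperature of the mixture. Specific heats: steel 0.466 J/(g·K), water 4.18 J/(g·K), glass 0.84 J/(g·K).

T_f ≈ 40.0 °C

T_f is the heat-capacity-weighted average of the initial temperatures:
T_f = (89.98*256.6 + 1904*30.17 + 80*30.17) / (89.98 + 1904 + 80)
    = 82947 / 2074 ≈ 39.99 °C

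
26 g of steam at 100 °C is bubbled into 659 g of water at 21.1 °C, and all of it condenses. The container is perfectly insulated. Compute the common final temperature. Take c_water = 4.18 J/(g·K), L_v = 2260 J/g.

T_f ≈ 44.6 °C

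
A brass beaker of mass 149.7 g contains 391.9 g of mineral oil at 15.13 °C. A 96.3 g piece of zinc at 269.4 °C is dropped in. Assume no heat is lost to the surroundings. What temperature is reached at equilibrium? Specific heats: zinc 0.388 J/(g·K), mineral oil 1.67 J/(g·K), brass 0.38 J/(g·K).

Energy conservation, ΣQ = 0:
96.3·0.388·(T − 269.4) + 391.9·1.67·(T − 15.13) + 149.7·0.38·(T − 15.13) = 0
37.36(T − 269.4) + 654.47(T − 15.13) + 56.89(T − 15.13) = 0
748.72 T = 20829
T ≈ 27.82 °C

T_f ≈ 27.8 °C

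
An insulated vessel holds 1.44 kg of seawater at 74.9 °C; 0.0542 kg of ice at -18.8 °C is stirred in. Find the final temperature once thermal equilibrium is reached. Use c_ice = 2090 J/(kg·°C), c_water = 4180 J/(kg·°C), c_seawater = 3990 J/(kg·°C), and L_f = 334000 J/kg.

T_f ≈ 68.7 °C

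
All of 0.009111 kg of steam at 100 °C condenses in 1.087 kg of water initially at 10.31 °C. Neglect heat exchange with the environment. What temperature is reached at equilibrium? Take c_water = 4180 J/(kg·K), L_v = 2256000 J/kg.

T_f ≈ 15.5 °C

Energy conservation, ΣQ = 0:
latent heat released on condensation: 0.009111×2256000 = 20554; condensate cools 100→T: 0.009111×4180×(T − 100) = 38.08(T − 100); original water: 4543.7(T − 10.31)
4581.7 T = 20554 + 3808.4 + 46845 = 71208
T ≈ 15.54 °C (< 100 °C, so full condensation is consistent).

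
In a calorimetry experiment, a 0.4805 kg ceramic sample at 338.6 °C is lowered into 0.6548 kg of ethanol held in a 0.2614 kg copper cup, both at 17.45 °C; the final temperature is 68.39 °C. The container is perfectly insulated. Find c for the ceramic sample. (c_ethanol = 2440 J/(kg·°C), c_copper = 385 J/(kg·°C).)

c ≈ 666 J/(kg·°C)

Heat gained plus heat lost sum to zero:
0.4805·c·(68.39 − 338.6) + 0.6548·2440·(68.39 − 17.45) + 0.2614·385·(68.39 − 17.45) = 0
-129.84 c = -86514
c = -86514/-129.84 ≈ 666.3 J/(kg·°C)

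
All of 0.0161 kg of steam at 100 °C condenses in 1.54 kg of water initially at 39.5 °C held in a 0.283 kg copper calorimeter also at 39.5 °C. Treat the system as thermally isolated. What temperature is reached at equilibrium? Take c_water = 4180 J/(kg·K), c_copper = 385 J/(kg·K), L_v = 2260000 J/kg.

Sum of m c ΔT and latent-heat terms is zero:
latent heat released on condensation: 0.0161×2260000 = 36386
  condensed water 100 °C→T: 67.3(T − 100)
  water warms: 1.54×4180×(T − 39.5) = 6437.2(T − 39.5)
  cup: 108.95(T − 39.5)
6613.5 T = 36386 + 6729.8 + 258573 = 301689
T ≈ 45.62 °C — below 100 °C, confirming all the steam condensed.

T_f ≈ 45.6 °C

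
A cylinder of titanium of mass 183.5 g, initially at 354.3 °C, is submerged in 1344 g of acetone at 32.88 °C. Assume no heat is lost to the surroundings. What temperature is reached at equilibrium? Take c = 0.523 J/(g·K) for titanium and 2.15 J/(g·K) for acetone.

Set heat shed by the hot body equal to heat absorbed by the cold body:
183.5·0.523·(354.3 − T) = 1344·2.15·(T − 32.88)
95.97(354.3 − T) = 2889.6(T − 32.88)
2985.6 T = 129012  ⇒  T ≈ 43.21 °C

T_f ≈ 43.2 °C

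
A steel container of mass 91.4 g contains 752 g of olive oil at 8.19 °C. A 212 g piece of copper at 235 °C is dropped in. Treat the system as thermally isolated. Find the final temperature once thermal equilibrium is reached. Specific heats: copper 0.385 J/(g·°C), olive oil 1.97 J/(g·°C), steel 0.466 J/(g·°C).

With ΣQ=0 the equilibrium temperature is the m·c-weighted mean:
T_f = (81.62*235 + 1481.4*8.19 + 42.59*8.19) / (81.62 + 1481.4 + 42.59)
    = 31663 / 1605.7 ≈ 19.72 °C

T_f ≈ 19.7 °C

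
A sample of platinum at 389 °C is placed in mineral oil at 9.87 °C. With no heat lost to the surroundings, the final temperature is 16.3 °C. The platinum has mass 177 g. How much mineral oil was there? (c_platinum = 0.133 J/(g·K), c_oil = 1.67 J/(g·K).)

Conservation of energy gives ΣQ = 0:
177·0.133·(16.3 − 389) + m·1.67·(16.3 − 9.87) = 0
10.74 m = 8773.7
m = 8773.7/10.74 ≈ 817.1 g

m ≈ 817 g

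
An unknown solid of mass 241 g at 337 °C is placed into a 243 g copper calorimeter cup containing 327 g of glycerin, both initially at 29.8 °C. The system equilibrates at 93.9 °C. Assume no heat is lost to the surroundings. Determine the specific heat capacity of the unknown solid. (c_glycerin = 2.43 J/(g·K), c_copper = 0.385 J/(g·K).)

c ≈ 0.972 J/(g·K)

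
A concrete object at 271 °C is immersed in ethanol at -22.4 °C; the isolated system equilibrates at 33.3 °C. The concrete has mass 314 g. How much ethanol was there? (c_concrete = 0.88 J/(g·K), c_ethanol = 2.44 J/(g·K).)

Energy conservation, ΣQ = 0:
314×0.88×(33.3 − 271) + m×2.44×(33.3 − (-22.4)) = 0
135.91 m = 65681
m = 65681/135.91 ≈ 483.3 g

m ≈ 483 g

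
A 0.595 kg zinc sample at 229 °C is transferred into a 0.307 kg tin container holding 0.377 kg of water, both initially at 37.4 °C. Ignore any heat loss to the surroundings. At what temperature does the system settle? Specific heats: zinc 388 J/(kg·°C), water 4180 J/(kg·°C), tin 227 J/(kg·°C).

T_f = Σ m_i c_i T_i / Σ m_i c_i:
T_f = (230.86*229 + 1575.9*37.4 + 69.69*37.4) / (230.86 + 1575.9 + 69.69)
    = 114410 / 1876.4 ≈ 60.97 °C

T_f ≈ 61.0 °C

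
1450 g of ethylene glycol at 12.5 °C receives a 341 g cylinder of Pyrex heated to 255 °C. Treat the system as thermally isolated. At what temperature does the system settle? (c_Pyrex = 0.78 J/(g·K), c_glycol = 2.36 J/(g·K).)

T_f ≈ 30.0 °C

With ΣQ=0 the equilibrium temperature is the m·c-weighted mean:
T_f = (265.98·255 + 3422·12.5) / (265.98 + 3422)
    = 110600 / 3688 ≈ 29.99 °C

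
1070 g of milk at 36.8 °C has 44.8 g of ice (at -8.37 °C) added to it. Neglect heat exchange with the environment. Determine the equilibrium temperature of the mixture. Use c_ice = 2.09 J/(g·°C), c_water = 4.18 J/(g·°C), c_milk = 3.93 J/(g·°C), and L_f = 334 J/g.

Heat gained plus heat lost sum to zero:
warm ice to 0 °C: 44.8·2.09·(0 − (-8.37)) = 783.7
  latent heat to melt: 44.8·334 = 14963
  warm the meltwater: 187.26 T
  milk: 4205.1(T − 36.8)
4392.4 T = 154748 − 15747 = 139001
T ≈ 31.65 °C (positive, so assuming full melt was valid).

T_f ≈ 31.6 °C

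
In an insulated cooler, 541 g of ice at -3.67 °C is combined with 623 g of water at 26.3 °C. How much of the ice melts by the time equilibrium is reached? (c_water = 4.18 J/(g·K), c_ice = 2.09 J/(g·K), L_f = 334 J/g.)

m_melted ≈ 193 g

Heat available from the water dropping to 0 °C: 623×4.18×26.3 = 68489 J.
Of that, 541×2.09×3.67 = 4149.6 J goes to bring the ice to 0 °C, leaving 64339 J.
Melting all 541 g of ice would need 541×334 = 180694 J.
Since 64339 < 180694 J, not all the ice melts; equilibrium is at 0 °C.
m_melted×334 = 64339  ⇒  m_melted ≈ 192.6 g.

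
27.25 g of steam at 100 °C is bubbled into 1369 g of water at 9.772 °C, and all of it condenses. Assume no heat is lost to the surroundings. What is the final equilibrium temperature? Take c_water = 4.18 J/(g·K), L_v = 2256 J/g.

T_f ≈ 22.1 °C

Let T be the final temperature. ΣQ_i = 0:
condense steam: −27.25×2256 = −61476
  condensate cools 100→T: 27.25×4.18×(T − 100) = 113.9(T − 100)
  original water: 5722.4(T − 9.772)
5836.3 T = 61476 + 11390 + 55919 = 128786
T ≈ 22.07 °C — below 100 °C, confirming all the steam condensed.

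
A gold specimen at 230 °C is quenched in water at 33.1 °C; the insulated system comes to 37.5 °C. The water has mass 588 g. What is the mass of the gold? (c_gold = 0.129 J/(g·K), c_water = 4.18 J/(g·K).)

Heat gained plus heat lost sum to zero:
m×0.129×(37.5 − 230) + 588×4.18×(37.5 − 33.1) = 0
-24.83 m = -10814
m = -10814/-24.83 ≈ 435.5 g

m ≈ 435 g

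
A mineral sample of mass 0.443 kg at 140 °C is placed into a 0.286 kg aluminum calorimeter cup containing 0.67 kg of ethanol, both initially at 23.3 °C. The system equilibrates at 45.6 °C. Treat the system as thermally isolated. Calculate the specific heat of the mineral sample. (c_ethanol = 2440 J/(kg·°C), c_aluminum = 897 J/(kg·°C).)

c ≈ 1010 J/(kg·°C)

Energy conservation, ΣQ = 0:
0.443×c×(45.6 − 140) + 0.67×2440×(45.6 − 23.3) + 0.286×897×(45.6 − 23.3) = 0
-41.82 c = -42177
c = -42177/-41.82 ≈ 1009 J/(kg·°C)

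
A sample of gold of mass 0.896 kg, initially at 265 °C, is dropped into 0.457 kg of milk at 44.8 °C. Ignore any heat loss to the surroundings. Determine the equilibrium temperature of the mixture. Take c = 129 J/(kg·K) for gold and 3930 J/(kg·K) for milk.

T_f ≈ 58.1 °C

Conservation of energy gives ΣQ = 0:
0.896·129·(T − 265) + 0.457·3930·(T − 44.8) = 0
115.58(T − 265) + 1796(T − 44.8) = 0
1911.6 T = 111091
T = 111091 / 1911.6 = 58.1 °C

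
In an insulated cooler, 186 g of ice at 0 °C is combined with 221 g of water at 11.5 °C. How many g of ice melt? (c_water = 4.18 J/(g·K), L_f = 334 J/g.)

Cooling the water to 0 °C releases 221·4.18·11.5 = 10623 J.
Fully melting the ice requires m_ice L_f = 186·334 = 62124 J.
Since 10623 < 62124 J, not all the ice melts; equilibrium is at 0 °C.
m_melted·334 = 10623  ⇒  m_melted ≈ 31.81 g.

m_melted ≈ 31.8 g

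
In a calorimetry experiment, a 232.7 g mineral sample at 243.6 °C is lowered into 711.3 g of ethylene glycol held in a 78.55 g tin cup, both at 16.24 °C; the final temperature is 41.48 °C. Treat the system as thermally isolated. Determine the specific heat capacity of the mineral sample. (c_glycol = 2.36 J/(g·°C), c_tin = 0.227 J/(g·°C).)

Conservation of energy gives ΣQ = 0:
232.7·c·(41.48 − 243.6) + 711.3·2.36·(41.48 − 16.24) + 78.55·0.227·(41.48 − 16.24) = 0
-47033 c = -42820
c = -42820/-47033 ≈ 0.9104 J/(g·°C)

c ≈ 0.91 J/(g·°C)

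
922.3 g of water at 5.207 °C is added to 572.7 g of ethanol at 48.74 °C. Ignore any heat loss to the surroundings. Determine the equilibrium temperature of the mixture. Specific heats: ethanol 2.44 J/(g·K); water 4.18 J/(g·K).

Energy conservation, ΣQ = 0:
572.7*2.44*(T − 48.74) + 922.3*4.18*(T − 5.207) = 0
(1397.4 + 3855.2) T = 1397.4*48.74 + 3855.2*5.207
T = 88183/5252.6 ≈ 16.79 °C

T_f ≈ 16.8 °C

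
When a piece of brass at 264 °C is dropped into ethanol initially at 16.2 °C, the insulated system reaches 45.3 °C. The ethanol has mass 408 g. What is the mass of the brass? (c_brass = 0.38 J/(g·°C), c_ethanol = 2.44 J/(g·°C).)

m ≈ 349 g

Conservation of energy gives ΣQ = 0:
m·0.38·(45.3 − 264) + 408·2.44·(45.3 − 16.2) = 0
-83.11 m = -28970
m = -28970/-83.11 ≈ 348.6 g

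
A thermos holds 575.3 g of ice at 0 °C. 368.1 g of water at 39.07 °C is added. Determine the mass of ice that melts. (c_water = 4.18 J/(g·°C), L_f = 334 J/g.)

Cooling the water to 0 °C releases 368.1·4.18·39.07 = 60115 J.
Fully melting the ice requires m_ice L_f = 575.3·334 = 192150 J.
That's not enough to melt it all — equilibrium is at 0 °C with ice remaining.
m_melt = 60115 / L_f = 180 g.

m_melted ≈ 180 g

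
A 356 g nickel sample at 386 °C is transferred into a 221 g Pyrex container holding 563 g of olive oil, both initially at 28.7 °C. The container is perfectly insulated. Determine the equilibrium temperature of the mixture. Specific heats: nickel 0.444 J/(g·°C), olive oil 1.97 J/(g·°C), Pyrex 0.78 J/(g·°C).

T_f ≈ 67.9 °C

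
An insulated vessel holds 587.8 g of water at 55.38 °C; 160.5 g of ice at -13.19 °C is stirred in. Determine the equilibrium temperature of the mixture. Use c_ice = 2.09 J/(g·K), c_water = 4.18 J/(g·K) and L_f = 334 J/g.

T_f ≈ 24.9 °C

Heat gained plus heat lost sum to zero:
warm ice to 0 °C: 160.5·2.09·(0 − (-13.19)) = 4424.5
  latent heat to melt: 160.5·334 = 53607
  warm the meltwater: 670.89 T
  water cools: 587.8·4.18·(T − 55.38) = 2457(T − 55.38)
3127.9 T = 136069 − 58032 = 78037
T ≈ 24.95 °C (positive, so assuming full melt was valid).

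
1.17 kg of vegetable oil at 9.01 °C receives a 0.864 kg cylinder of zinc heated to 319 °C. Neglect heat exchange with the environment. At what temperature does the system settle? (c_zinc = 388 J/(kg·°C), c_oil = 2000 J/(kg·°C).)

T_f ≈ 47.9 °C

Set heat shed by the hot body equal to heat absorbed by the cold body:
0.864·388·(319 − T) = 1.17·2000·(T − 9.01)
335.23(319 − T) = 2340(T − 9.01)
2675.2 T = 128022  ⇒  T ≈ 47.85 °C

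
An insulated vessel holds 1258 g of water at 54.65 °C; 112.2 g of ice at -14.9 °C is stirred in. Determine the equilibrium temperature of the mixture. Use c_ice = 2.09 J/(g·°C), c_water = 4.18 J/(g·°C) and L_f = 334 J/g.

Energy conservation, ΣQ = 0:
ice -14.9→0 °C: 112.2×2.09×14.9 = 3494; latent heat to melt: 112.2×334 = 37475; meltwater 0→T: 112.2×4.18×T = 469 T; water cools: 1258×4.18×(T − 54.65) = 5258.4(T − 54.65)
5727.4 T = 287374 − 40969 = 246405
T ≈ 43.02 °C — above 0 °C, consistent with complete melting.

T_f ≈ 43.0 °C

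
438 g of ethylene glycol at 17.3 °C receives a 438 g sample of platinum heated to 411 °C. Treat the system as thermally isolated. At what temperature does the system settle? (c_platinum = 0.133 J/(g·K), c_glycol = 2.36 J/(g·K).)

T_f ≈ 38.3 °C

T_f is the heat-capacity-weighted average of the initial temperatures:
T_f = (58.25·411 + 1033.7·17.3) / (58.25 + 1033.7)
    = 41825 / 1091.9 ≈ 38.30 °C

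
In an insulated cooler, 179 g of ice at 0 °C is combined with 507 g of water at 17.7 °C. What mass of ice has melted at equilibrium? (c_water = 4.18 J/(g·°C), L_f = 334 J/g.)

Cooling the water to 0 °C releases 507·4.18·17.7 = 37511 J.
Fully melting the ice requires m_ice L_f = 179·334 = 59786 J.
Since 37511 < 59786 J, not all the ice melts; equilibrium is at 0 °C.
m_melt = 37511 / L_f = 112.3 g.

m_melted ≈ 112 g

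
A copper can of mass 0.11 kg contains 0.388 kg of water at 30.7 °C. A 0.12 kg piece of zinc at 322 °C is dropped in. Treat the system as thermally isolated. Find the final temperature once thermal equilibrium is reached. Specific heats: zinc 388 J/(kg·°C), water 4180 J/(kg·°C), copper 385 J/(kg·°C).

Let T be the final temperature. ΣQ_i = 0:
0.12×388×(T − 322) + 0.388×4180×(T − 30.7) + 0.11×385×(T − 30.7) = 0
(46.56 + 1621.8 + 42.35) T = 46.56×322 + 1621.8×30.7 + 42.35×30.7
T ≈ 38.63 °C

T_f ≈ 38.6 °C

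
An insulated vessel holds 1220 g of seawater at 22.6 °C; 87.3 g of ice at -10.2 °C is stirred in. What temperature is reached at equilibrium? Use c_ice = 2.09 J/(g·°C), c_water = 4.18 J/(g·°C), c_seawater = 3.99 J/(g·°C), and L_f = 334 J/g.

T_f ≈ 15.1 °C

Energy conservation, ΣQ = 0:
warm ice to 0 °C: 87.3×2.09×(0 − (-10.2)) = 1861.1
  latent heat to melt: 87.3×334 = 29158
  warm the meltwater: 364.91 T
  seawater: 4867.8(T − 22.6)
5232.7 T = 110012 − 31019 = 78993
T ≈ 15.10 °C. Since T > 0 °C, the all-ice-melts assumption holds.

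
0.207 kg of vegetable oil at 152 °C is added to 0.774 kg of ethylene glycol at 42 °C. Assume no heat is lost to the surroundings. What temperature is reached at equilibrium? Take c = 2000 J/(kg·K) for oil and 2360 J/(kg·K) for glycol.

T_f ≈ 62.3 °C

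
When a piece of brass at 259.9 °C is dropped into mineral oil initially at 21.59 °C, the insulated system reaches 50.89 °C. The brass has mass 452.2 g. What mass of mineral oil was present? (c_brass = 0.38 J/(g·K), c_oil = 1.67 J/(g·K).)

m ≈ 734 g

Energy conservation, ΣQ = 0:
452.2×0.38×(50.89 − 259.9) + m×1.67×(50.89 − 21.59) = 0
48.93 m = 35915
m = 35915/48.93 ≈ 734 g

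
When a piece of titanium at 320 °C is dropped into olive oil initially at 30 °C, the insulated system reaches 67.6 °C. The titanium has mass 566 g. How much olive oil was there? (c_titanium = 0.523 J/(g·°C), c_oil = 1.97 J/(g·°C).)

|Q_titanium| = |Q_oil|:
566·0.523·(320 − 67.6) = m·1.97·(67.6 − 30)
74.07 m = 74715  ⇒  m ≈ 1009 g

m ≈ 1010 g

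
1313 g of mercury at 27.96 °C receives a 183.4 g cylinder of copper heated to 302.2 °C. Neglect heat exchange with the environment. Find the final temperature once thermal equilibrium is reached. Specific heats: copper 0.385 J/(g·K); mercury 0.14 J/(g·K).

T_f ≈ 104.1 °C

Conservation of energy gives ΣQ = 0:
183.4*0.385*(T − 302.2) + 1313*0.14*(T − 27.96) = 0
70.61(T − 302.2) + 183.82(T − 27.96) = 0
(70.61 + 183.82) T = 70.61*302.2 + 183.82*27.96
T = 26478 / 254.43 = 104 °C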